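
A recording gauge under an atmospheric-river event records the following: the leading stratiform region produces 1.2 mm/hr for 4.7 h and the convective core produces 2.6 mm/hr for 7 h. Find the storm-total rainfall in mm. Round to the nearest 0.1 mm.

total ≈ 23.8 mm

Total = Σ Rᵢ Δtᵢ = 1.2 × 4.7 + 2.6 × 7
      = 5.64 + 18.2 = 23.8 mm.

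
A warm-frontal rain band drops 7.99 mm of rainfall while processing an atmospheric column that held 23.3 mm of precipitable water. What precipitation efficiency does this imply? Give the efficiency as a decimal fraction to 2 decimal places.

ε = rainfall / PW = 7.99 / 23.3 = 0.34.

ε ≈ 0.34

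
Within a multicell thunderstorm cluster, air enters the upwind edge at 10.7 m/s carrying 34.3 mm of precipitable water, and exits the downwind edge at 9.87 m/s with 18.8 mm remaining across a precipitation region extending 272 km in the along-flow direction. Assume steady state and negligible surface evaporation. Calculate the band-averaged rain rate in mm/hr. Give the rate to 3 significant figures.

Column moisture flux per unit crosswind length is F = V × PW.
Inflow: F_in = 10.7 × 34.3 = 367.01 mm·m/s
Outflow: F_out = 9.87 × 18.8 = 185.556 mm·m/s
Steady-state rate R = (F_in − F_out)/L = (367.01 − 185.556) / 272000 m = 6.671e-04 mm/s.
R = 6.671e-04 × 3600 = 2.40 mm/hr.

R ≈ 2.40 mm/hr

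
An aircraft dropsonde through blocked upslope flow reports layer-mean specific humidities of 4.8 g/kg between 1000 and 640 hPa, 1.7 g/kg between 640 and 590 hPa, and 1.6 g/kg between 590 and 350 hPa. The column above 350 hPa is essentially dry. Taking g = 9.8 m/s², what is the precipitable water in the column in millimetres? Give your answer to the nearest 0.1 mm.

PW ≈ 22.4 mm

Precipitable water is the column-integrated vapour mass per unit area: PW = (1/g) Σ q̄ Δp, with q in kg/kg and Δp in Pa (1 kg/m² of water = 1 mm).
Layer 1000–640 hPa: Δp = 360 hPa = 36000 Pa, q̄ = 0.0048 kg/kg → 0.0048 × 36000 / 9.8 = 17.63 mm
Layer 640–590 hPa: Δp = 50 hPa = 5000 Pa, q̄ = 0.0017 kg/kg → 0.0017 × 5000 / 9.8 = 0.87 mm
Layer 590–350 hPa: Δp = 240 hPa = 24000 Pa, q̄ = 0.0016 kg/kg → 0.0016 × 24000 / 9.8 = 3.92 mm
PW = 17.63 + 0.87 + 3.92 = 22.42 ≈ 22.4 mm.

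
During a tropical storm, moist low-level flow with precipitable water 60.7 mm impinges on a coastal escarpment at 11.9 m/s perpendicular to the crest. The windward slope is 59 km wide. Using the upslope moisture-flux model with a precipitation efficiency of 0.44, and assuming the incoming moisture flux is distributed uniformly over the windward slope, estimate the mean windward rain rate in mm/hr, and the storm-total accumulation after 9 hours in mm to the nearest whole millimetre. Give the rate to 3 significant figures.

R ≈ 19.4 mm/hr; total ≈ 175 mm

Incoming column moisture flux per unit ridge length: F = V × PW = 11.9 × 60.7 = 722.33 mm·m/s.
Spread over the 59 km slope with efficiency ε = 0.44: R = ε·F/W = 0.44 × 722.33 / 59000 m = 5.387e-03 mm/s.
R = 5.387e-03 × 3600 = 19.4 mm/hr.
Over 9 h: total = 19.4 × 9 = 174.6 ≈ 175 mm.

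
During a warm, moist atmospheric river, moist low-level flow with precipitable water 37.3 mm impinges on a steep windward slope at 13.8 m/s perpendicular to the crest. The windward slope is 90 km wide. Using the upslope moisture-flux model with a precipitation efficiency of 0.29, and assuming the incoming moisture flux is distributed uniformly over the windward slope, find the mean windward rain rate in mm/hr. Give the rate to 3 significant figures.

R ≈ 5.97 mm/hr

Incoming column moisture flux per unit ridge length: F = V × PW = 13.8 × 37.3 = 514.74 mm·m/s.
Spread over the 90 km slope with efficiency ε = 0.29: R = ε·F/W = 0.29 × 514.74 / 90000 m = 1.659e-03 mm/s.
R = 1.659e-03 × 3600 = 5.97 mm/hr.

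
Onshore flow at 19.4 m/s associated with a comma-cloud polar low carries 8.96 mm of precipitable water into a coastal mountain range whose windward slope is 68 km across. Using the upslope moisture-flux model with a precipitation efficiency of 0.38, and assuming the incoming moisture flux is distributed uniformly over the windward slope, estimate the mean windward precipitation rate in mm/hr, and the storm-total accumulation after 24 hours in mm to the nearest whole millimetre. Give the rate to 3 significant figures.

Incoming column moisture flux per unit ridge length: F = V × PW = 19.4 × 8.96 = 173.824 mm·m/s.
Spread over the 68 km slope with efficiency ε = 0.38: R = ε·F/W = 0.38 × 173.824 / 68000 m = 9.714e-04 mm/s.
R = 9.714e-04 × 3600 = 3.50 mm/hr.
Over 24 h: total = 3.50 × 24 = 84 mm.

R ≈ 3.50 mm/hr; total ≈ 84 mm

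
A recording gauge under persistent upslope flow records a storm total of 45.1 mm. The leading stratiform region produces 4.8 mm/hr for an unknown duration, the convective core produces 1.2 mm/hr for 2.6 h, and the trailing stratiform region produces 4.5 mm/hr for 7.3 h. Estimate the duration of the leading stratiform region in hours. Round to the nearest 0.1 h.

duration ≈ 1.9 h

Known phases: 1.2 × 2.6 + 4.5 × 7.3 = 3.12 + 32.85 = 35.97 mm.
Remaining depth = 45.1 − 35.97 = 9.13 mm.
Duration = 9.13 / 4.8 = 1.9 h.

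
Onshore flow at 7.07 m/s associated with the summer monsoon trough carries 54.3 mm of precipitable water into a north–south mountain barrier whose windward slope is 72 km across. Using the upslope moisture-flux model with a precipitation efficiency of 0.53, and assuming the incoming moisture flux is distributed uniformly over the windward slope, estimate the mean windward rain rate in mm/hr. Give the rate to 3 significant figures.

Incoming column moisture flux per unit ridge length: F = V × PW = 7.07 × 54.3 = 383.901 mm·m/s.
Spread over the 72 km slope with efficiency ε = 0.53: R = ε·F/W = 0.53 × 383.901 / 72000 m = 2.826e-03 mm/s.
R = 2.826e-03 × 3600 = 10.2 mm/hr.

R ≈ 10.2 mm/hr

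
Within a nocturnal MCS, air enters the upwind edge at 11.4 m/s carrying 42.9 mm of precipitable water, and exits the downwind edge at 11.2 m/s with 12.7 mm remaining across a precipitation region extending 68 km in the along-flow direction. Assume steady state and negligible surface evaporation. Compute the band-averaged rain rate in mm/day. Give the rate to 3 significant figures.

Column moisture flux per unit crosswind length is F = V × PW.
Inflow: F_in = 11.4 × 42.9 = 489.06 mm·m/s
Outflow: F_out = 11.2 × 12.7 = 142.24 mm·m/s
Steady-state rate R = (F_in − F_out)/L = (489.06 − 142.24) / 68000 m = 5.100e-03 mm/s.
R = 5.100e-03 × 3600 × 24 = 441 mm/day.

R ≈ 441 mm/day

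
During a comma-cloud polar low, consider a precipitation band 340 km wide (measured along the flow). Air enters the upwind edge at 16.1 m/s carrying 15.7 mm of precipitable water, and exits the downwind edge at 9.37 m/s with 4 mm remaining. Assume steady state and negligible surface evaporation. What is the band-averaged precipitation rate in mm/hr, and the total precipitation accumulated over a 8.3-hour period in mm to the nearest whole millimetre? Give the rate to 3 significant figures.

R ≈ 2.28 mm/hr; total ≈ 19 mm

Column moisture flux per unit crosswind length is F = V × PW.
Inflow: F_in = 16.1 × 15.7 = 252.77 mm·m/s
Outflow: F_out = 9.37 × 4 = 37.48 mm·m/s
Steady-state rate R = (F_in − F_out)/L = (252.77 − 37.48) / 340000 m = 6.332e-04 mm/s.
R = 6.332e-04 × 3600 = 2.28 mm/hr.
Over 8.3 h: total = 2.28 × 8.3 = 18.924 ≈ 19 mm.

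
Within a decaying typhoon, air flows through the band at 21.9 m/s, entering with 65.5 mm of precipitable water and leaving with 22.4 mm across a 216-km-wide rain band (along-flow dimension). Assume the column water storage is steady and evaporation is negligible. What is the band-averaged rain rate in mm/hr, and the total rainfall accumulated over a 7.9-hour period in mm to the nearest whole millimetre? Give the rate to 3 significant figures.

R ≈ 15.7 mm/hr; total ≈ 124 mm

Column moisture flux per unit crosswind length is F = V × PW.
Inflow: F_in = 21.9 × 65.5 = 1434.45 mm·m/s
Outflow: F_out = 21.9 × 22.4 = 490.56 mm·m/s
Steady-state rate R = (F_in − F_out)/L = (1434.45 − 490.56) / 216000 m = 4.370e-03 mm/s.
R = 4.370e-03 × 3600 = 15.7 mm/hr.
Over 7.9 h: total = 15.7 × 7.9 = 124.03 ≈ 124 mm.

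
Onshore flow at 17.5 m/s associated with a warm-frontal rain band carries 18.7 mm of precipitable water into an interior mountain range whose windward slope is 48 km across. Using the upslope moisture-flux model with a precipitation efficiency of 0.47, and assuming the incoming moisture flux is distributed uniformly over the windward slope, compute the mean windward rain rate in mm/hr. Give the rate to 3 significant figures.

Incoming column moisture flux per unit ridge length: F = V × PW = 17.5 × 18.7 = 327.25 mm·m/s.
Spread over the 48 km slope with efficiency ε = 0.47: R = ε·F/W = 0.47 × 327.25 / 48000 m = 3.204e-03 mm/s.
R = 3.204e-03 × 3600 = 11.5 mm/hr.

R ≈ 11.5 mm/hr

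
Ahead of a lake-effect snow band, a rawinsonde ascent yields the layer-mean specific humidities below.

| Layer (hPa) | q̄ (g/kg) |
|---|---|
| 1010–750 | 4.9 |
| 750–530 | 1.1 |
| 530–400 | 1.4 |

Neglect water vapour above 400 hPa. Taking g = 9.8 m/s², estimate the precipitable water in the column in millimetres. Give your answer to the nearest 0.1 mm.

Precipitable water is the column-integrated vapour mass per unit area: PW = (1/g) Σ q̄ Δp, with q in kg/kg and Δp in Pa (1 kg/m² of water = 1 mm).
Layer 1010–750 hPa: Δp = 260 hPa = 26000 Pa, q̄ = 0.0049 kg/kg → 0.0049 × 26000 / 9.8 = 13.00 mm
Layer 750–530 hPa: Δp = 220 hPa = 22000 Pa, q̄ = 0.0011 kg/kg → 0.0011 × 22000 / 9.8 = 2.47 mm
Layer 530–400 hPa: Δp = 130 hPa = 13000 Pa, q̄ = 0.0014 kg/kg → 0.0014 × 13000 / 9.8 = 1.86 mm
PW = 13.00 + 2.47 + 1.86 = 17.33 ≈ 17.3 mm.

PW ≈ 17.3 mm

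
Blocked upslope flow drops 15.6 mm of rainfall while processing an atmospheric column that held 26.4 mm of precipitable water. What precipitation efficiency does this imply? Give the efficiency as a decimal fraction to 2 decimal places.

ε = rainfall / PW = 15.6 / 26.4 = 0.59.

ε ≈ 0.59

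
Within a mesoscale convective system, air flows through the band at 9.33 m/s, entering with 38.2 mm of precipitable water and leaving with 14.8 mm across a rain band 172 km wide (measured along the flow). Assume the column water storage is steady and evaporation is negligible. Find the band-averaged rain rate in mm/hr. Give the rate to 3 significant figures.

R ≈ 4.57 mm/hr

Column moisture flux per unit crosswind length is F = V × PW.
Inflow: F_in = 9.33 × 38.2 = 356.406 mm·m/s
Outflow: F_out = 9.33 × 14.8 = 138.084 mm·m/s
Steady-state rate R = (F_in − F_out)/L = (356.406 − 138.084) / 172000 m = 1.269e-03 mm/s.
R = 1.269e-03 × 3600 = 4.57 mm/hr.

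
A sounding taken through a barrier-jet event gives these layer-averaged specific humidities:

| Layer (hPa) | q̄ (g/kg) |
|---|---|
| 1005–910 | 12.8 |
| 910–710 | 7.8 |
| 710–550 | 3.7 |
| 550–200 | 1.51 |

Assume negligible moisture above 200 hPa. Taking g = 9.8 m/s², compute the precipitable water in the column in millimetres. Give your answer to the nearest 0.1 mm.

Precipitable water is the column-integrated vapour mass per unit area: PW = (1/g) Σ q̄ Δp, with q in kg/kg and Δp in Pa (1 kg/m² of water = 1 mm).
Layer 1005–910 hPa: Δp = 95 hPa = 9500 Pa, q̄ = 0.0128 kg/kg → 0.0128 × 9500 / 9.8 = 12.41 mm
Layer 910–710 hPa: Δp = 200 hPa = 20000 Pa, q̄ = 0.0078 kg/kg → 0.0078 × 20000 / 9.8 = 15.92 mm
Layer 710–550 hPa: Δp = 160 hPa = 16000 Pa, q̄ = 0.0037 kg/kg → 0.0037 × 16000 / 9.8 = 6.04 mm
Layer 550–200 hPa: Δp = 350 hPa = 35000 Pa, q̄ = 0.00151 kg/kg → 0.00151 × 35000 / 9.8 = 5.39 mm
PW = 12.41 + 15.92 + 6.04 + 5.39 = 39.76 ≈ 39.8 mm.

PW ≈ 39.8 mm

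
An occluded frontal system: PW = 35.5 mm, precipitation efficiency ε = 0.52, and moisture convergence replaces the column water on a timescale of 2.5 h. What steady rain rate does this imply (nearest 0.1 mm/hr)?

R ≈ 7.4 mm/hr

Each overturning extracts ε × PW = 0.52 × 35.5 = 18.46 mm.
Rate = ε·PW / τ = 18.46 / 2.5 h = 7.4 mm/hr.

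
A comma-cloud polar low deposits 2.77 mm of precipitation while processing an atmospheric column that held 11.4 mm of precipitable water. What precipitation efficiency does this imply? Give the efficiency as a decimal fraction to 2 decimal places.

ε ≈ 0.24

ε = precipitation / PW = 2.77 / 11.4 = 0.24.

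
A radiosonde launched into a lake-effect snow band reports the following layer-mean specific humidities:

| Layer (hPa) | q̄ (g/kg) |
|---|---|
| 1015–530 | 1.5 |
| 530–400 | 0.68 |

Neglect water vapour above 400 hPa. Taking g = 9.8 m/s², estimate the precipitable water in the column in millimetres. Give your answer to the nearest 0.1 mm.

Precipitable water is the column-integrated vapour mass per unit area: PW = (1/g) Σ q̄ Δp, with q in kg/kg and Δp in Pa (1 kg/m² of water = 1 mm).
Layer 1015–530 hPa: Δp = 485 hPa = 48500 Pa, q̄ = 0.0015 kg/kg → 0.0015 × 48500 / 9.8 = 7.42 mm
Layer 530–400 hPa: Δp = 130 hPa = 13000 Pa, q̄ = 0.00068 kg/kg → 0.00068 × 13000 / 9.8 = 0.90 mm
PW = 7.42 + 0.90 = 8.32 ≈ 8.3 mm.

PW ≈ 8.3 mm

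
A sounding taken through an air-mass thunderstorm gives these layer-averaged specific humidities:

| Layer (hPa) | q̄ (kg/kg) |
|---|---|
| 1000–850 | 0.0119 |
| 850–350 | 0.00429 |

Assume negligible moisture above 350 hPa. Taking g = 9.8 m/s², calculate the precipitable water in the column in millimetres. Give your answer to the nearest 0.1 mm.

Precipitable water is the column-integrated vapour mass per unit area: PW = (1/g) Σ q̄ Δp, with q in kg/kg and Δp in Pa (1 kg/m² of water = 1 mm).
Layer 1000–850 hPa: Δp = 150 hPa = 15000 Pa, q̄ = 0.0119 kg/kg → 0.0119 × 15000 / 9.8 = 18.21 mm
Layer 850–350 hPa: Δp = 500 hPa = 50000 Pa, q̄ = 0.00429 kg/kg → 0.00429 × 50000 / 9.8 = 21.89 mm
PW = 18.21 + 21.89 = 40.10 ≈ 40.1 mm.

PW ≈ 40.1 mm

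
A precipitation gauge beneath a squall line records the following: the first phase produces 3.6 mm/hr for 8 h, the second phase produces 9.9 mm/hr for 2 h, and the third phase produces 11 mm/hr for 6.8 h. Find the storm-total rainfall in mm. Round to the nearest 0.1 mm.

Total = Σ Rᵢ Δtᵢ = 3.6 × 8 + 9.9 × 2 + 11 × 6.8
      = 28.8 + 19.8 + 74.8 = 123.4 mm.

total ≈ 123.4 mm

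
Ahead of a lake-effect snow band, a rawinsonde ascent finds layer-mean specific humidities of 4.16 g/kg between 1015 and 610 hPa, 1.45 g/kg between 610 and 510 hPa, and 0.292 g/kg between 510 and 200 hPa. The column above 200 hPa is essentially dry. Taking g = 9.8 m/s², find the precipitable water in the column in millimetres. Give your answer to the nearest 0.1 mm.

Precipitable water is the column-integrated vapour mass per unit area: PW = (1/g) Σ q̄ Δp, with q in kg/kg and Δp in Pa (1 kg/m² of water = 1 mm).
Layer 1015–610 hPa: Δp = 405 hPa = 40500 Pa, q̄ = 0.00416 kg/kg → 0.00416 × 40500 / 9.8 = 17.19 mm
Layer 610–510 hPa: Δp = 100 hPa = 10000 Pa, q̄ = 0.00145 kg/kg → 0.00145 × 10000 / 9.8 = 1.48 mm
Layer 510–200 hPa: Δp = 310 hPa = 31000 Pa, q̄ = 0.000292 kg/kg → 0.000292 × 31000 / 9.8 = 0.92 mm
PW = 17.19 + 1.48 + 0.92 = 19.59 ≈ 19.6 mm.

PW ≈ 19.6 mm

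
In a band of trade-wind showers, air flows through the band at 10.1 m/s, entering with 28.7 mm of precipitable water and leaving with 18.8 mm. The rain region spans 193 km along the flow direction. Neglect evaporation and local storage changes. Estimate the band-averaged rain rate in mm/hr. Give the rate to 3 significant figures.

Column moisture flux per unit crosswind length is F = V × PW.
Inflow: F_in = 10.1 × 28.7 = 289.87 mm·m/s
Outflow: F_out = 10.1 × 18.8 = 189.88 mm·m/s
Steady-state rate R = (F_in − F_out)/L = (289.87 − 189.88) / 193000 m = 5.181e-04 mm/s.
R = 5.181e-04 × 3600 = 1.87 mm/hr.

R ≈ 1.87 mm/hr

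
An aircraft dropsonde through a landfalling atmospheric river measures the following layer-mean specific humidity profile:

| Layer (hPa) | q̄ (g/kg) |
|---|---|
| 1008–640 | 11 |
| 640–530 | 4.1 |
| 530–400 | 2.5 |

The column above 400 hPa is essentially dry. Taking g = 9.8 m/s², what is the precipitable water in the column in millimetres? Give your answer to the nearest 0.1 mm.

PW ≈ 49.2 mm

Precipitable water is the column-integrated vapour mass per unit area: PW = (1/g) Σ q̄ Δp, with q in kg/kg and Δp in Pa (1 kg/m² of water = 1 mm).
Layer 1008–640 hPa: Δp = 368 hPa = 36800 Pa, q̄ = 0.011 kg/kg → 0.011 × 36800 / 9.8 = 41.31 mm
Layer 640–530 hPa: Δp = 110 hPa = 11000 Pa, q̄ = 0.0041 kg/kg → 0.0041 × 11000 / 9.8 = 4.60 mm
Layer 530–400 hPa: Δp = 130 hPa = 13000 Pa, q̄ = 0.0025 kg/kg → 0.0025 × 13000 / 9.8 = 3.32 mm
PW = 41.31 + 4.60 + 3.32 = 49.23 ≈ 49.2 mm.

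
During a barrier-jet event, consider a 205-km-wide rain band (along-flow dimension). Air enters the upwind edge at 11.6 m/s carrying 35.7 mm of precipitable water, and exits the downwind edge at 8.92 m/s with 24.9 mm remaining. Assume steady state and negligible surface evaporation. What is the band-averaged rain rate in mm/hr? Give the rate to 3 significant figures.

Column moisture flux per unit crosswind length is F = V × PW.
Inflow: F_in = 11.6 × 35.7 = 414.12 mm·m/s
Outflow: F_out = 8.92 × 24.9 = 222.108 mm·m/s
Steady-state rate R = (F_in − F_out)/L = (414.12 − 222.108) / 205000 m = 9.366e-04 mm/s.
R = 9.366e-04 × 3600 = 3.37 mm/hr.

R ≈ 3.37 mm/hr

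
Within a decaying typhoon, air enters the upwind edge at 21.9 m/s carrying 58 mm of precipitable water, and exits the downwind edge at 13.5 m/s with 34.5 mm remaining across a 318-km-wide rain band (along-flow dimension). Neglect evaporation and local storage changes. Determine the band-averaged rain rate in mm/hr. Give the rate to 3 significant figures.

R ≈ 9.11 mm/hr

Column moisture flux per unit crosswind length is F = V × PW.
Inflow: F_in = 21.9 × 58 = 1270.2 mm·m/s
Outflow: F_out = 13.5 × 34.5 = 465.75 mm·m/s
Steady-state rate R = (F_in − F_out)/L = (1270.2 − 465.75) / 318000 m = 2.530e-03 mm/s.
R = 2.530e-03 × 3600 = 9.11 mm/hr.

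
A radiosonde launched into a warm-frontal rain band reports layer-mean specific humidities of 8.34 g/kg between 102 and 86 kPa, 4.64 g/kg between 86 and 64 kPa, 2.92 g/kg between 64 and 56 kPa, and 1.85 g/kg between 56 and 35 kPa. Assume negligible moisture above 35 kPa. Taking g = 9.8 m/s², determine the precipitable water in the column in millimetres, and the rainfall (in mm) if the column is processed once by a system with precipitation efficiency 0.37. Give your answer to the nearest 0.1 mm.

PW ≈ 30.4 mm; rainfall ≈ 11.2 mm

Precipitable water is the column-integrated vapour mass per unit area: PW = (1/g) Σ q̄ Δp, with q in kg/kg and Δp in Pa (1 kg/m² of water = 1 mm).
Layer 102–86 kPa: Δp = 160 hPa = 16000 Pa, q̄ = 0.00834 kg/kg → 0.00834 × 16000 / 9.8 = 13.62 mm
Layer 86–64 kPa: Δp = 220 hPa = 22000 Pa, q̄ = 0.00464 kg/kg → 0.00464 × 22000 / 9.8 = 10.42 mm
Layer 64–56 kPa: Δp = 80 hPa = 8000 Pa, q̄ = 0.00292 kg/kg → 0.00292 × 8000 / 9.8 = 2.38 mm
Layer 56–35 kPa: Δp = 210 hPa = 21000 Pa, q̄ = 0.00185 kg/kg → 0.00185 × 21000 / 9.8 = 3.96 mm
PW = 13.62 + 10.42 + 2.38 + 3.96 = 30.38 ≈ 30.4 mm.
Rainfall = ε × PW = 0.37 × 30.4 = 11.2 mm.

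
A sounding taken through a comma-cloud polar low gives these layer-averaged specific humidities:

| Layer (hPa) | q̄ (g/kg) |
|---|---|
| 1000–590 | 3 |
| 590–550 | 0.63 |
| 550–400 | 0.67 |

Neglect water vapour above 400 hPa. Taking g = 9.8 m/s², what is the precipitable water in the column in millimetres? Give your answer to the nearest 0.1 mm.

PW ≈ 13.8 mm

Precipitable water is the column-integrated vapour mass per unit area: PW = (1/g) Σ q̄ Δp, with q in kg/kg and Δp in Pa (1 kg/m² of water = 1 mm).
Layer 1000–590 hPa: Δp = 410 hPa = 41000 Pa, q̄ = 0.003 kg/kg → 0.003 × 41000 / 9.8 = 12.55 mm
Layer 590–550 hPa: Δp = 40 hPa = 4000 Pa, q̄ = 0.00063 kg/kg → 0.00063 × 4000 / 9.8 = 0.26 mm
Layer 550–400 hPa: Δp = 150 hPa = 15000 Pa, q̄ = 0.00067 kg/kg → 0.00067 × 15000 / 9.8 = 1.03 mm
PW = 12.55 + 0.26 + 1.03 = 13.84 ≈ 13.8 mm.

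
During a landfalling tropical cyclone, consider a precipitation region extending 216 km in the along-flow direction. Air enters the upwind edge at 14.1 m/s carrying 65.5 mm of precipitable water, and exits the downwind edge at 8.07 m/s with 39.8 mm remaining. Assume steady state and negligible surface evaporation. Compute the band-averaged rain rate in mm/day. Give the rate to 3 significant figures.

R ≈ 241 mm/day

Column moisture flux per unit crosswind length is F = V × PW.
Inflow: F_in = 14.1 × 65.5 = 923.55 mm·m/s
Outflow: F_out = 8.07 × 39.8 = 321.186 mm·m/s
Steady-state rate R = (F_in − F_out)/L = (923.55 − 321.186) / 216000 m = 2.789e-03 mm/s.
R = 2.789e-03 × 3600 × 24 = 241 mm/day.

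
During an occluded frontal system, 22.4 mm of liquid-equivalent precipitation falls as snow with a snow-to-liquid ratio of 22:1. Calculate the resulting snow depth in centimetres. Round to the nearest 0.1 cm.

Snow depth = liquid × ratio = 22.4 mm × 22 = 492.8 mm = 49.3 cm.

snow depth ≈ 49.3 cm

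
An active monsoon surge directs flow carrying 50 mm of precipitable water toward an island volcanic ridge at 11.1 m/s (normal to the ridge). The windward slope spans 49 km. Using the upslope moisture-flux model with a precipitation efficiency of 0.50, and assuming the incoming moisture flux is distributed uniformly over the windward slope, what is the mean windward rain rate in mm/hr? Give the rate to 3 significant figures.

R ≈ 20.4 mm/hr

Incoming column moisture flux per unit ridge length: F = V × PW = 11.1 × 50 = 555 mm·m/s.
Spread over the 49 km slope with efficiency ε = 0.50: R = ε·F/W = 0.50 × 555 / 49000 m = 5.663e-03 mm/s.
R = 5.663e-03 × 3600 = 20.4 mm/hr.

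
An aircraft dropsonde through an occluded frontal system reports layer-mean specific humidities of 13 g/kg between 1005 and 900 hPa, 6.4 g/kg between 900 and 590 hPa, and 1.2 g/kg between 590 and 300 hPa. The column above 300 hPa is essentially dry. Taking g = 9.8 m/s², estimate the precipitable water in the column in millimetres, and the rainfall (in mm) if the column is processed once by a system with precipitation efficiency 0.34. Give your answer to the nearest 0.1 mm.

Precipitable water is the column-integrated vapour mass per unit area: PW = (1/g) Σ q̄ Δp, with q in kg/kg and Δp in Pa (1 kg/m² of water = 1 mm).
Layer 1005–900 hPa: Δp = 105 hPa = 10500 Pa, q̄ = 0.013 kg/kg → 0.013 × 10500 / 9.8 = 13.93 mm
Layer 900–590 hPa: Δp = 310 hPa = 31000 Pa, q̄ = 0.0064 kg/kg → 0.0064 × 31000 / 9.8 = 20.24 mm
Layer 590–300 hPa: Δp = 290 hPa = 29000 Pa, q̄ = 0.0012 kg/kg → 0.0012 × 29000 / 9.8 = 3.55 mm
PW = 13.93 + 20.24 + 3.55 = 37.72 ≈ 37.7 mm.
Rainfall = ε × PW = 0.34 × 37.7 = 12.8 mm.

PW ≈ 37.7 mm; rainfall ≈ 12.8 mm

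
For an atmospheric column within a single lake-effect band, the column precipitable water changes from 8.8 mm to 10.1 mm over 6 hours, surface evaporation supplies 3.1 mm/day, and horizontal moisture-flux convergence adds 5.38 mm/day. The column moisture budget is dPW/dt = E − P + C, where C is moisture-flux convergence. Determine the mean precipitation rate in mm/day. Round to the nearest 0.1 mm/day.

dPW/dt = (10.1 − 8.8) mm / (6/24 day) = +5.200 mm/day.
P = E + C − dPW/dt = 3.1 + (5.38) − (+5.200) = 3.3 mm/day.

P ≈ 3.3 mm/day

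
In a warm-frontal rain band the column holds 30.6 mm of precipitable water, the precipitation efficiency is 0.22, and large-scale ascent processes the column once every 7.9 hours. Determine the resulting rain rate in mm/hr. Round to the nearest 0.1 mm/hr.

Each overturning extracts ε × PW = 0.22 × 30.6 = 6.732 mm.
Rate = ε·PW / τ = 6.732 / 7.9 h = 0.9 mm/hr.

R ≈ 0.9 mm/hr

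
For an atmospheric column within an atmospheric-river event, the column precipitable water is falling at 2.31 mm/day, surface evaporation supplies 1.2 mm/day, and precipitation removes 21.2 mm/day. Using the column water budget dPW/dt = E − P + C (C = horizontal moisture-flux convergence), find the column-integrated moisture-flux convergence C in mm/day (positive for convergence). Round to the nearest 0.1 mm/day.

C ≈ 17.7 mm/day

dPW/dt = -2.31 mm/day.
C = dPW/dt − E + P = (-2.31) − 1.2 + 21.2 = 17.7 mm/day.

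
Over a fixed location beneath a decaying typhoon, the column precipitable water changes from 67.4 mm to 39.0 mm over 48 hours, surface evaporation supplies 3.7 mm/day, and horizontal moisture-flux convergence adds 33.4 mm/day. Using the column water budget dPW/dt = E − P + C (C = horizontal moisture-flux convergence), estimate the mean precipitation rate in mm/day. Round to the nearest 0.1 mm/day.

dPW/dt = (39.0 − 67.4) mm / (48/24 day) = -14.200 mm/day.
P = E + C − dPW/dt = 3.7 + (33.4) − (-14.200) = 51.3 mm/day.

P ≈ 51.3 mm/day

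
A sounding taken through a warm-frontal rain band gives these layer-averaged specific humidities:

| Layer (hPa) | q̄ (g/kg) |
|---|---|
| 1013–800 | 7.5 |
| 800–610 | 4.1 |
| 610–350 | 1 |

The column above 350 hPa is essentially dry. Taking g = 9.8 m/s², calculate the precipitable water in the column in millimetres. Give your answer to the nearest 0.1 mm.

Precipitable water is the column-integrated vapour mass per unit area: PW = (1/g) Σ q̄ Δp, with q in kg/kg and Δp in Pa (1 kg/m² of water = 1 mm).
Layer 1013–800 hPa: Δp = 213 hPa = 21300 Pa, q̄ = 0.0075 kg/kg → 0.0075 × 21300 / 9.8 = 16.30 mm
Layer 800–610 hPa: Δp = 190 hPa = 19000 Pa, q̄ = 0.0041 kg/kg → 0.0041 × 19000 / 9.8 = 7.95 mm
Layer 610–350 hPa: Δp = 260 hPa = 26000 Pa, q̄ = 0.001 kg/kg → 0.001 × 26000 / 9.8 = 2.65 mm
PW = 16.30 + 7.95 + 2.65 = 26.90 ≈ 26.9 mm.

PW ≈ 26.9 mm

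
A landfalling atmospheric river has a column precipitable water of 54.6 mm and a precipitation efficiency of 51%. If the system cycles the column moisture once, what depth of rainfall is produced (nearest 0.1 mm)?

Rainfall = ε × PW = 0.51 × 54.6 = 27.8 mm.

rainfall ≈ 27.8 mm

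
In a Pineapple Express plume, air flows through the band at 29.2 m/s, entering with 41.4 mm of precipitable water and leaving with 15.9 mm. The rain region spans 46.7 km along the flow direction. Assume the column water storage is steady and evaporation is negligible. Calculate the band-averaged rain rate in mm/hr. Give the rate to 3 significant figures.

R ≈ 57.4 mm/hr

Column moisture flux per unit crosswind length is F = V × PW.
Inflow: F_in = 29.2 × 41.4 = 1208.88 mm·m/s
Outflow: F_out = 29.2 × 15.9 = 464.28 mm·m/s
Steady-state rate R = (F_in − F_out)/L = (1208.88 − 464.28) / 46700 m = 1.594e-02 mm/s.
R = 1.594e-02 × 3600 = 57.4 mm/hr.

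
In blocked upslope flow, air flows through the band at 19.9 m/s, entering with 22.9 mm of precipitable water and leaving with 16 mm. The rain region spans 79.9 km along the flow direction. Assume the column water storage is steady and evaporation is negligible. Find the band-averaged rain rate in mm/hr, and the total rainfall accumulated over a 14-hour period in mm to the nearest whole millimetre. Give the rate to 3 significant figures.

R ≈ 6.19 mm/hr; total ≈ 87 mm

Column moisture flux per unit crosswind length is F = V × PW.
Inflow: F_in = 19.9 × 22.9 = 455.71 mm·m/s
Outflow: F_out = 19.9 × 16 = 318.4 mm·m/s
Steady-state rate R = (F_in − F_out)/L = (455.71 − 318.4) / 79900 m = 1.719e-03 mm/s.
R = 1.719e-03 × 3600 = 6.19 mm/hr.
Over 14 h: total = 6.19 × 14 = 86.66 ≈ 87 mm.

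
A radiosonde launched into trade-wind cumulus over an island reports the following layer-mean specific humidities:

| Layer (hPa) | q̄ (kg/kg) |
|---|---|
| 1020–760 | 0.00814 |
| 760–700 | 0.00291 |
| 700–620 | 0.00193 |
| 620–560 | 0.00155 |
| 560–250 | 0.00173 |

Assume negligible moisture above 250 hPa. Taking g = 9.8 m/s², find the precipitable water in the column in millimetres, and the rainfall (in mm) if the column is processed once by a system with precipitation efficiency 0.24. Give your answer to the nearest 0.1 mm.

Precipitable water is the column-integrated vapour mass per unit area: PW = (1/g) Σ q̄ Δp, with q in kg/kg and Δp in Pa (1 kg/m² of water = 1 mm).
Layer 1020–760 hPa: Δp = 260 hPa = 26000 Pa, q̄ = 0.00814 kg/kg → 0.00814 × 26000 / 9.8 = 21.60 mm
Layer 760–700 hPa: Δp = 60 hPa = 6000 Pa, q̄ = 0.00291 kg/kg → 0.00291 × 6000 / 9.8 = 1.78 mm
Layer 700–620 hPa: Δp = 80 hPa = 8000 Pa, q̄ = 0.00193 kg/kg → 0.00193 × 8000 / 9.8 = 1.58 mm
Layer 620–560 hPa: Δp = 60 hPa = 6000 Pa, q̄ = 0.00155 kg/kg → 0.00155 × 6000 / 9.8 = 0.95 mm
Layer 560–250 hPa: Δp = 310 hPa = 31000 Pa, q̄ = 0.00173 kg/kg → 0.00173 × 31000 / 9.8 = 5.47 mm
PW = 21.60 + 1.78 + 1.58 + 0.95 + 5.47 = 31.38 ≈ 31.4 mm.
Rainfall = ε × PW = 0.24 × 31.4 = 7.5 mm.

PW ≈ 31.4 mm; rainfall ≈ 7.5 mm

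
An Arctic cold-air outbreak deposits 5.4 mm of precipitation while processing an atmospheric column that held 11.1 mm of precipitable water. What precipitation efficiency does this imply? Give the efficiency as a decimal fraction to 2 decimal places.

ε ≈ 0.49

ε = precipitation / PW = 5.4 / 11.1 = 0.49.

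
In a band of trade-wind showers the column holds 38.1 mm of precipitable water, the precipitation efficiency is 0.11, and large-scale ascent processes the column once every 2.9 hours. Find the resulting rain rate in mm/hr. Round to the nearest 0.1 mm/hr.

Each overturning extracts ε × PW = 0.11 × 38.1 = 4.191 mm.
Rate = ε·PW / τ = 4.191 / 2.9 h = 1.4 mm/hr.

R ≈ 1.4 mm/hr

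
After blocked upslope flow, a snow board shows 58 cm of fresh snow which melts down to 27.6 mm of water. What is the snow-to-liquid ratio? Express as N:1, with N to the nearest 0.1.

Ratio = snow depth / SWE = 580 mm / 27.6 mm = 21.0, i.e. 21.0:1.

ratio ≈ 21.0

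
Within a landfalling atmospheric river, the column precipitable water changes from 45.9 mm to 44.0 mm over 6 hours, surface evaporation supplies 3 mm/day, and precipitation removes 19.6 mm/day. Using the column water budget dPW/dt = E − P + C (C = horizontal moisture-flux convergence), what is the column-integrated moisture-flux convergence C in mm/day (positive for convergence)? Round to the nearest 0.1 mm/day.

C ≈ 9.0 mm/day

dPW/dt = (44.0 − 45.9) mm / (6/24 day) = -7.600 mm/day.
C = dPW/dt − E + P = (-7.600) − 3 + 19.6 = 9.0 mm/day.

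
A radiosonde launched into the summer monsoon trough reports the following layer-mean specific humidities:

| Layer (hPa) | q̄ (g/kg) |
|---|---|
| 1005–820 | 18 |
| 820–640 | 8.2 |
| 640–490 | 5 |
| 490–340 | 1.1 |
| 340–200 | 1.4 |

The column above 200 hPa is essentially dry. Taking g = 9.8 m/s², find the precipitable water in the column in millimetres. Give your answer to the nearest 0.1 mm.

Precipitable water is the column-integrated vapour mass per unit area: PW = (1/g) Σ q̄ Δp, with q in kg/kg and Δp in Pa (1 kg/m² of water = 1 mm).
Layer 1005–820 hPa: Δp = 185 hPa = 18500 Pa, q̄ = 0.018 kg/kg → 0.018 × 18500 / 9.8 = 33.98 mm
Layer 820–640 hPa: Δp = 180 hPa = 18000 Pa, q̄ = 0.0082 kg/kg → 0.0082 × 18000 / 9.8 = 15.06 mm
Layer 640–490 hPa: Δp = 150 hPa = 15000 Pa, q̄ = 0.005 kg/kg → 0.005 × 15000 / 9.8 = 7.65 mm
Layer 490–340 hPa: Δp = 150 hPa = 15000 Pa, q̄ = 0.0011 kg/kg → 0.0011 × 15000 / 9.8 = 1.68 mm
Layer 340–200 hPa: Δp = 140 hPa = 14000 Pa, q̄ = 0.0014 kg/kg → 0.0014 × 14000 / 9.8 = 2.00 mm
PW = 33.98 + 15.06 + 7.65 + 1.68 + 2.00 = 60.37 ≈ 60.4 mm.

PW ≈ 60.4 mm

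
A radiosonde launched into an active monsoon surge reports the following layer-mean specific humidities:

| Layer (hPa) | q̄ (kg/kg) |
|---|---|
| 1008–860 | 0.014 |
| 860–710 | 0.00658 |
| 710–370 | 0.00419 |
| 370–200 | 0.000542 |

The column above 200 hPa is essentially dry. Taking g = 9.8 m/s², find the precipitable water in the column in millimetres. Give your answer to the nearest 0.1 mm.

PW ≈ 46.7 mm

Precipitable water is the column-integrated vapour mass per unit area: PW = (1/g) Σ q̄ Δp, with q in kg/kg and Δp in Pa (1 kg/m² of water = 1 mm).
Layer 1008–860 hPa: Δp = 148 hPa = 14800 Pa, q̄ = 0.014 kg/kg → 0.014 × 14800 / 9.8 = 21.14 mm
Layer 860–710 hPa: Δp = 150 hPa = 15000 Pa, q̄ = 0.00658 kg/kg → 0.00658 × 15000 / 9.8 = 10.07 mm
Layer 710–370 hPa: Δp = 340 hPa = 34000 Pa, q̄ = 0.00419 kg/kg → 0.00419 × 34000 / 9.8 = 14.54 mm
Layer 370–200 hPa: Δp = 170 hPa = 17000 Pa, q̄ = 0.000542 kg/kg → 0.000542 × 17000 / 9.8 = 0.94 mm
PW = 21.14 + 10.07 + 14.54 + 0.94 = 46.69 ≈ 46.7 mm.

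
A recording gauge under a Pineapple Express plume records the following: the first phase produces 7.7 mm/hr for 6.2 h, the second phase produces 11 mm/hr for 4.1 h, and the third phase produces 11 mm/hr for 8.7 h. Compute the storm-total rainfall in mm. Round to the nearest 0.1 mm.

total ≈ 188.5 mm

Total = Σ Rᵢ Δtᵢ = 7.7 × 6.2 + 11 × 4.1 + 11 × 8.7
      = 47.74 + 45.1 + 95.7 = 188.5 mm.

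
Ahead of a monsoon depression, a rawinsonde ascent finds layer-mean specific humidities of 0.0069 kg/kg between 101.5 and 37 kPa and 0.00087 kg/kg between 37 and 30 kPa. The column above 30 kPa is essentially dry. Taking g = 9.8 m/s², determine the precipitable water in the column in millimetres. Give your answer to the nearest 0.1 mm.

PW ≈ 46.0 mm

Precipitable water is the column-integrated vapour mass per unit area: PW = (1/g) Σ q̄ Δp, with q in kg/kg and Δp in Pa (1 kg/m² of water = 1 mm).
Layer 101.5–37 kPa: Δp = 645 hPa = 64500 Pa, q̄ = 0.0069 kg/kg → 0.0069 × 64500 / 9.8 = 45.41 mm
Layer 37–30 kPa: Δp = 70 hPa = 7000 Pa, q̄ = 0.00087 kg/kg → 0.00087 × 7000 / 9.8 = 0.62 mm
PW = 45.41 + 0.62 = 46.03 ≈ 46.0 mm.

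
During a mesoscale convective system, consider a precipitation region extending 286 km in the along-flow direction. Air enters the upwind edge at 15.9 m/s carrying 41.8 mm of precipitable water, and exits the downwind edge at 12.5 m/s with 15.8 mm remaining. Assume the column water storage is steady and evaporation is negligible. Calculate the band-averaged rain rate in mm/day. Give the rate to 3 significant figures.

Column moisture flux per unit crosswind length is F = V × PW.
Inflow: F_in = 15.9 × 41.8 = 664.62 mm·m/s
Outflow: F_out = 12.5 × 15.8 = 197.5 mm·m/s
Steady-state rate R = (F_in − F_out)/L = (664.62 − 197.5) / 286000 m = 1.633e-03 mm/s.
R = 1.633e-03 × 3600 × 24 = 141 mm/day.

R ≈ 141 mm/day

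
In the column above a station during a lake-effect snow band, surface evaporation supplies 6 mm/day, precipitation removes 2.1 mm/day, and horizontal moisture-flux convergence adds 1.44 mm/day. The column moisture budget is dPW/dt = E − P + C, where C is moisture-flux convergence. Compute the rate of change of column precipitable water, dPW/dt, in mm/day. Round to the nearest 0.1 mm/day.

dPW/dt ≈ 5.3 mm/day

dPW/dt = E − P + C = 6 − 2.1 + (1.44) = 5.3 mm/day.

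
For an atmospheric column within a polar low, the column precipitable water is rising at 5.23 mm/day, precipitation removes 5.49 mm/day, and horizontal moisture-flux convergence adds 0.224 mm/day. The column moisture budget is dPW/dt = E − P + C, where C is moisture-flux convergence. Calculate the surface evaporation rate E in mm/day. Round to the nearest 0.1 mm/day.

dPW/dt = +5.23 mm/day.
E = dPW/dt + P − C = (+5.23) + 5.49 − (0.224) = 10.5 mm/day.

E ≈ 10.5 mm/day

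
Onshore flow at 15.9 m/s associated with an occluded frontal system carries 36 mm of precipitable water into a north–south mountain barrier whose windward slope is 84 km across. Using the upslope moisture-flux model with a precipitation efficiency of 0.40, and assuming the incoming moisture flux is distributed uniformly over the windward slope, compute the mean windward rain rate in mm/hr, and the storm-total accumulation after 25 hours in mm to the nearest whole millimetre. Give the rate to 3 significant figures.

Incoming column moisture flux per unit ridge length: F = V × PW = 15.9 × 36 = 572.4 mm·m/s.
Spread over the 84 km slope with efficiency ε = 0.40: R = ε·F/W = 0.40 × 572.4 / 84000 m = 2.726e-03 mm/s.
R = 2.726e-03 × 3600 = 9.81 mm/hr.
Over 25 h: total = 9.81 × 25 = 245.25 ≈ 245 mm.

R ≈ 9.81 mm/hr; total ≈ 245 mm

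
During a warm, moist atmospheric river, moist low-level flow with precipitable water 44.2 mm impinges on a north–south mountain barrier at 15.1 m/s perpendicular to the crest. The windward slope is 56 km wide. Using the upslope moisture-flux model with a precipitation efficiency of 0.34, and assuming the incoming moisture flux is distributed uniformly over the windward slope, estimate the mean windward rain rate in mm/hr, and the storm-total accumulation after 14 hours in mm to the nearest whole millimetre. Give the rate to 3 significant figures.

Incoming column moisture flux per unit ridge length: F = V × PW = 15.1 × 44.2 = 667.42 mm·m/s.
Spread over the 56 km slope with efficiency ε = 0.34: R = ε·F/W = 0.34 × 667.42 / 56000 m = 4.052e-03 mm/s.
R = 4.052e-03 × 3600 = 14.6 mm/hr.
Over 14 h: total = 14.6 × 14 = 204.4 ≈ 204 mm.

R ≈ 14.6 mm/hr; total ≈ 204 mm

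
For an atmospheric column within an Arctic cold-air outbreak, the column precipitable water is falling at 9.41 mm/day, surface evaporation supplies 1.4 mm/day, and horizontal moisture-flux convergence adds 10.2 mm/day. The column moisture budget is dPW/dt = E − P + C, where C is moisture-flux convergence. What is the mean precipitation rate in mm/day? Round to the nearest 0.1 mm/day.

dPW/dt = -9.41 mm/day.
P = E + C − dPW/dt = 1.4 + (10.2) − (-9.41) = 21.0 mm/day.

P ≈ 21.0 mm/day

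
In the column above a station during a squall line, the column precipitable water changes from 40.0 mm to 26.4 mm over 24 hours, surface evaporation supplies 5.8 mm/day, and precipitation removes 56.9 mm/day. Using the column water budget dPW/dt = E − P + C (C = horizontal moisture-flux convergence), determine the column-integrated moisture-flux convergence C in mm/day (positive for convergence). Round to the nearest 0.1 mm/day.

dPW/dt = (26.4 − 40.0) mm / (24/24 day) = -13.600 mm/day.
C = dPW/dt − E + P = (-13.600) − 5.8 + 56.9 = 37.5 mm/day.

C ≈ 37.5 mm/day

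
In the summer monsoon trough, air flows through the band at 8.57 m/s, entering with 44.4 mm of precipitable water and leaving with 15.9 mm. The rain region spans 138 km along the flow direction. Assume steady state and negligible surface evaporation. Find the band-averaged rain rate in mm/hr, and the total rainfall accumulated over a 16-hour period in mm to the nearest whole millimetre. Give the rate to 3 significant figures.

Column moisture flux per unit crosswind length is F = V × PW.
Inflow: F_in = 8.57 × 44.4 = 380.508 mm·m/s
Outflow: F_out = 8.57 × 15.9 = 136.263 mm·m/s
Steady-state rate R = (F_in − F_out)/L = (380.508 − 136.263) / 138000 m = 1.770e-03 mm/s.
R = 1.770e-03 × 3600 = 6.37 mm/hr.
Over 16 h: total = 6.37 × 16 = 101.92 ≈ 102 mm.

R ≈ 6.37 mm/hr; total ≈ 102 mm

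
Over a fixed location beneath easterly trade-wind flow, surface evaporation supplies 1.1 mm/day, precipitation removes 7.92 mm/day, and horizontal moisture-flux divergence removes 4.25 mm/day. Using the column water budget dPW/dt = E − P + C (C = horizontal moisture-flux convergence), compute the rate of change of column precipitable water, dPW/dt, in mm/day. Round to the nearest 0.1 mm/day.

dPW/dt = E − P + C = 1.1 − 7.92 + (-4.25) = -11.1 mm/day.

dPW/dt ≈ -11.1 mm/day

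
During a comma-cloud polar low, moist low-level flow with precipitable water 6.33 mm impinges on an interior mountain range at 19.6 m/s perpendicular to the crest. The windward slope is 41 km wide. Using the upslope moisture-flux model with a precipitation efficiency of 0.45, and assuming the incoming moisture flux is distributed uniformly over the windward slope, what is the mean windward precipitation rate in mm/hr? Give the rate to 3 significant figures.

R ≈ 4.90 mm/hr

Incoming column moisture flux per unit ridge length: F = V × PW = 19.6 × 6.33 = 124.068 mm·m/s.
Spread over the 41 km slope with efficiency ε = 0.45: R = ε·F/W = 0.45 × 124.068 / 41000 m = 1.362e-03 mm/s.
R = 1.362e-03 × 3600 = 4.90 mm/hr.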